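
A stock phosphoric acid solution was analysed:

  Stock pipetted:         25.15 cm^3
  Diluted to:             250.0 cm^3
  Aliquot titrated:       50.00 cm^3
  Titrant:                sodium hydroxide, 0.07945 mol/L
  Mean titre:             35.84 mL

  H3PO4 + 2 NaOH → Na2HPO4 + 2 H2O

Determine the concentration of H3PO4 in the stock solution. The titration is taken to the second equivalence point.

n(NaOH) = 0.03584 × 0.07945 = 2.847 × 10^-3 mol
From the 1:2 ratio, n(H3PO4) in the aliquot = 1/2 × 2.847 × 10^-3 = 1.424 × 10^-3 mol
[H3PO4]_dilute = 1.424 × 10^-3 / 0.05000 = 0.02847 mol/L
Dilution factor = 250.0 / 25.15 = 9.940
[H3PO4]_stock = 0.02847 × 9.940 = 0.2831 mol/L

0.2831 mol/L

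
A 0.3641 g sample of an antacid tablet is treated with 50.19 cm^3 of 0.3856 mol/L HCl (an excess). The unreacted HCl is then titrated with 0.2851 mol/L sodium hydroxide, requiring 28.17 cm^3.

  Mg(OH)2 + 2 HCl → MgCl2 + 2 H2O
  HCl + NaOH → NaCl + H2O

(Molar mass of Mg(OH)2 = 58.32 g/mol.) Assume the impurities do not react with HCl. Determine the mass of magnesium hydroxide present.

0.3301 g

n(HCl) added = 0.05019 × 0.3856 = 0.01935 mol
n(NaOH) used in back-titration = 0.02817 × 0.2851 = 8.031 × 10^-3 mol
n(HCl) left over = 8.031 × 10^-3 mol (1:1 ratio)
n(HCl) consumed by analyte = 0.01935 − 8.031 × 10^-3 = 0.01132 mol
From the 1:2 ratio, n(Mg(OH)2) = 1/2 × 0.01132 = 5.661 × 10^-3 mol
mass of Mg(OH)2 = 5.661 × 10^-3 × 58.32 = 0.3301 g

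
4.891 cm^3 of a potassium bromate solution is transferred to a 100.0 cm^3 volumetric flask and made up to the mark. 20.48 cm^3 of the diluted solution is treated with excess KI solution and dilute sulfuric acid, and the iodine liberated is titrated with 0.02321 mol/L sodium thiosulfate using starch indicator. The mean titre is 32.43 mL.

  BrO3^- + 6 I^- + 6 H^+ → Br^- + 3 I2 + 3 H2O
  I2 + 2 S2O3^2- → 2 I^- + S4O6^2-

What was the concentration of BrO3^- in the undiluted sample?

0.1252 mol/L

n(S2O3^2-) = 0.03243 × 0.02321 = 7.527 × 10^-4 mol
n(I2) = n(S2O3^2-)/2 = 3.764 × 10^-4 mol
From the 1:3 ratio, n(BrO3^-) in the aliquot = 1/3 × 3.764 × 10^-4 = 1.255 × 10^-4 mol
[BrO3^-]_dilute = 1.255 × 10^-4 / 0.02048 = 0.006125 mol/L
[BrO3^-]_original = 0.006125 × 100.0/4.891 = 0.1252 mol/L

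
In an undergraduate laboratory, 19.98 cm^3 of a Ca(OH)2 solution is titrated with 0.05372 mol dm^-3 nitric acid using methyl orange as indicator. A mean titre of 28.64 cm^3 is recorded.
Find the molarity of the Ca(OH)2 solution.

Ca(OH)2 + 2 HNO3 → Ca(NO3)2 + 2 H2O
n(HNO3) = 0.02864 L × 0.05372 mol/L = 1.539 × 10^-3 mol
From the 1:2 mole ratio, n(Ca(OH)2) = 1/2 × 1.539 × 10^-3 = 7.693 × 10^-4 mol
[Ca(OH)2] = 7.693 × 10^-4 mol / 0.01998 L = 0.03850 mol/L

0.03850 mol/L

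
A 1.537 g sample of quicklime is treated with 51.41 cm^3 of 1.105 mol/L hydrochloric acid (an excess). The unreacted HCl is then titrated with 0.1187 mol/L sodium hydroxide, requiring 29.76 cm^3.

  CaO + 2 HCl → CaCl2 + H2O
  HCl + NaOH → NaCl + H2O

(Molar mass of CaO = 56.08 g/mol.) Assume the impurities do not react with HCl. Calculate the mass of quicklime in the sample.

n(HCl) added = 0.05141 × 1.105 = 0.05681 mol
n(NaOH) used in back-titration = 0.02976 × 0.1187 = 3.533 × 10^-3 mol
n(HCl) left over = 3.533 × 10^-3 mol (1:1 ratio)
n(HCl) consumed by analyte = 0.05681 − 3.533 × 10^-3 = 0.05328 mol
From the 1:2 ratio, n(CaO) = 1/2 × 0.05328 = 0.02664 mol
mass of CaO = 0.02664 × 56.08 = 1.494 g

1.494 g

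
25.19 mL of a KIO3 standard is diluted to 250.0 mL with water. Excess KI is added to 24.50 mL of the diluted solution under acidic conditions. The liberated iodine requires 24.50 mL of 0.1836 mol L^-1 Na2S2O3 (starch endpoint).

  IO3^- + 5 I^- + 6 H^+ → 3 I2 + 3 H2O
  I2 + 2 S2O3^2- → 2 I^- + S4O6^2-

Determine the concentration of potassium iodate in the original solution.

0.3037 mol/L

n(S2O3^2-) = 0.02450 × 0.1836 = 4.498 × 10^-3 mol
n(I2) = n(S2O3^2-)/2 = 2.249 × 10^-3 mol
From the 1:3 ratio, n(IO3^-) in the aliquot = 1/3 × 2.249 × 10^-3 = 7.497 × 10^-4 mol
[IO3^-]_dilute = 7.497 × 10^-4 / 0.02450 = 0.03060 mol/L
[IO3^-]_original = 0.03060 × 250.0/25.19 = 0.3037 mol/L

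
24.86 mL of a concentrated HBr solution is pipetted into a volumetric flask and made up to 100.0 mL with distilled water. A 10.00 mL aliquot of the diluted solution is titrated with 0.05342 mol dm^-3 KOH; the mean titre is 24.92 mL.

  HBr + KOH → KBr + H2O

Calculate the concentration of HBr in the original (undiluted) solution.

n(KOH) = 0.02492 × 0.05342 = 1.331 × 10^-3 mol
n(HBr) in the aliquot = 1.331 × 10^-3 mol (1:1 ratio)
[HBr]_dilute = 1.331 × 10^-3 / 0.01000 = 0.1331 mol/L
Dilution factor = 100.0 / 24.86 = 4.023
[HBr]_stock = 0.1331 × 4.023 = 0.5355 mol/L

0.5355 mol/L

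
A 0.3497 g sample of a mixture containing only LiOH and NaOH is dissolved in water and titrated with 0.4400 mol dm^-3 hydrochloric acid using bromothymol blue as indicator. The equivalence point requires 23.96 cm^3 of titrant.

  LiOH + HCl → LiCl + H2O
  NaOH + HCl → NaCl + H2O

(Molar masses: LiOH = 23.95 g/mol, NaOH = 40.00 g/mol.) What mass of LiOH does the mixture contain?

n(HCl) = 0.02396 × 0.4400 = 0.01054 mol
Let x = n(LiOH), y = n(NaOH).
Titrant: 1x + 1y = 0.01054;  mass: 23.95x + 40.00y = 0.3497
Solving, x = 4.486 × 10^-3 mol, y = 6.057 × 10^-3 mol
mass of LiOH = 4.486 × 10^-3 × 23.95 = 0.1074 g

0.1074 g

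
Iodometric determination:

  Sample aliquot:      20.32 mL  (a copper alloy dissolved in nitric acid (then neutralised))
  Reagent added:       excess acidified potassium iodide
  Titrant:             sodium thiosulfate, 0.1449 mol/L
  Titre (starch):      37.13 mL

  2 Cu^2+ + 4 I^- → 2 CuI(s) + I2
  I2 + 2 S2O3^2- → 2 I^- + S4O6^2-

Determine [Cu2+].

0.2648 mol/L

n(S2O3^2-) = 0.03713 × 0.1449 = 5.380 × 10^-3 mol
n(I2) = n(S2O3^2-)/2 = 2.690 × 10^-3 mol
From the 2:1 ratio, n(Cu2+) in the aliquot = 2/1 × 2.690 × 10^-3 = 5.380 × 10^-3 mol
[Cu2+] = 5.380 × 10^-3 / 0.02032 = 0.2648 mol/L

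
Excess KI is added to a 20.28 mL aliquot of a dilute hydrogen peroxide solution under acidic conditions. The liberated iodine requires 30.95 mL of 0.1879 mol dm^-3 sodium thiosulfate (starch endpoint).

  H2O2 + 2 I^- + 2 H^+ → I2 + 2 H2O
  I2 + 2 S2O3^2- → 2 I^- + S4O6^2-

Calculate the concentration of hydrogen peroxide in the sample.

n(S2O3^2-) = 0.03095 × 0.1879 = 5.816 × 10^-3 mol
n(I2) = n(S2O3^2-)/2 = 2.908 × 10^-3 mol
n(H2O2) in the aliquot = 2.908 × 10^-3 mol (1:1 ratio)
[H2O2] = 2.908 × 10^-3 / 0.02028 = 0.1434 mol/L

0.1434 mol/L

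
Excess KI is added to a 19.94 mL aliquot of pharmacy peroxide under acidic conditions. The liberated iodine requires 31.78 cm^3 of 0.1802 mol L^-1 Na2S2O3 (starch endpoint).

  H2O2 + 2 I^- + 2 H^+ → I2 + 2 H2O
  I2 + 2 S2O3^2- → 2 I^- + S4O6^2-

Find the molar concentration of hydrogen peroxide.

0.1436 mol/L

n(S2O3^2-) = 0.03178 × 0.1802 = 5.727 × 10^-3 mol
n(I2) = n(S2O3^2-)/2 = 2.863 × 10^-3 mol
n(H2O2) in the aliquot = 2.863 × 10^-3 mol (1:1 ratio)
[H2O2] = 2.863 × 10^-3 / 0.01994 = 0.1436 mol/L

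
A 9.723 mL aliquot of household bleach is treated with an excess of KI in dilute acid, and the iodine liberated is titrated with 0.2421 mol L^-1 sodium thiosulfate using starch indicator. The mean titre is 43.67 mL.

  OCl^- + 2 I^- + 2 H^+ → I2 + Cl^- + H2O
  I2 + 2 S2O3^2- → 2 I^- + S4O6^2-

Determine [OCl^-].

n(S2O3^2-) = 0.04367 × 0.2421 = 0.01057 mol
n(I2) = n(S2O3^2-)/2 = 5.286 × 10^-3 mol
n(OCl^-) in the aliquot = 5.286 × 10^-3 mol (1:1 ratio)
[OCl^-] = 5.286 × 10^-3 / 0.009723 = 0.5437 mol/L

0.5437 mol/L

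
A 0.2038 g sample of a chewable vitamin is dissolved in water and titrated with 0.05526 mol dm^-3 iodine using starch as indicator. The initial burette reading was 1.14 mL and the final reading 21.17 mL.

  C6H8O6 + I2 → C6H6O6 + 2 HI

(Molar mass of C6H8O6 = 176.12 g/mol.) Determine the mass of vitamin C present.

0.1949 g

n(I2) = 0.02003 L × 0.05526 mol/L = 1.107 × 10^-3 mol
n(C6H8O6) = 1.107 × 10^-3 mol (1:1 ratio)
mass of C6H8O6 = 1.107 × 10^-3 × 176.12 g/mol = 0.1949 g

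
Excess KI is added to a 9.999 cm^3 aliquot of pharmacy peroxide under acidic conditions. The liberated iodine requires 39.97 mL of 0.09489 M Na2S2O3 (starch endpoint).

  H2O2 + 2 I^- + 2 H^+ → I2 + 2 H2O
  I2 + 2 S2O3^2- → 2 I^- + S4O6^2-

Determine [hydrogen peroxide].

0.1897 M

n(S2O3^2-) = 0.03997 × 0.09489 = 3.793 × 10^-3 mol
n(I2) = n(S2O3^2-)/2 = 1.896 × 10^-3 mol
n(H2O2) in the aliquot = 1.896 × 10^-3 mol (1:1 ratio)
[H2O2] = 1.896 × 10^-3 / 0.009999 = 0.1897 mol/L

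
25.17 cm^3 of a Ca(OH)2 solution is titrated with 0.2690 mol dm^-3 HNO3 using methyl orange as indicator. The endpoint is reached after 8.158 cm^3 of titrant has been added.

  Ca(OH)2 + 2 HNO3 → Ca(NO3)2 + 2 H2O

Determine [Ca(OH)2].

n(HNO3) = 0.008158 L × 0.2690 mol/L = 2.195 × 10^-3 mol
From the 1:2 mole ratio, n(Ca(OH)2) = 1/2 × 2.195 × 10^-3 = 1.097 × 10^-3 mol
[Ca(OH)2] = 1.097 × 10^-3 mol / 0.02517 L = 0.04359 mol/L

0.04359 mol/L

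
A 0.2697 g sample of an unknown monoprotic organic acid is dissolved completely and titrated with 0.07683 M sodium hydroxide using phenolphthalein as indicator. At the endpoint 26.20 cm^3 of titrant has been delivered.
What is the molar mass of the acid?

n(NaOH) = 0.02620 L × 0.07683 mol/L = 2.013 × 10^-3 mol
n(HA) = 2.013 × 10^-3 mol (1:1 ratio)
M = m / n = 0.2697 g / 2.013 × 10^-3 mol = 134.0 g/mol

134.0 g/mol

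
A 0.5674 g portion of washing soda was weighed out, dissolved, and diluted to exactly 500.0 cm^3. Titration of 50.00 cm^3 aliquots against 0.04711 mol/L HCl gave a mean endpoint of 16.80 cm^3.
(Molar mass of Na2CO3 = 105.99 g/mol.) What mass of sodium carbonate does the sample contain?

0.4194 g

Na2CO3 + 2 HCl → 2 NaCl + H2O + CO2
n(HCl) per titration = 0.01680 × 0.04711 = 7.914 × 10^-4 mol
From the 1:2 ratio, n(Na2CO3) in each aliquot = 1/2 × 7.914 × 10^-4 = 3.957 × 10^-4 mol
n(Na2CO3) in the whole flask = 3.957 × 10^-4 × 500.0/50.00 = 3.957 × 10^-3 mol
mass of Na2CO3 = 3.957 × 10^-3 × 105.99 = 0.4194 g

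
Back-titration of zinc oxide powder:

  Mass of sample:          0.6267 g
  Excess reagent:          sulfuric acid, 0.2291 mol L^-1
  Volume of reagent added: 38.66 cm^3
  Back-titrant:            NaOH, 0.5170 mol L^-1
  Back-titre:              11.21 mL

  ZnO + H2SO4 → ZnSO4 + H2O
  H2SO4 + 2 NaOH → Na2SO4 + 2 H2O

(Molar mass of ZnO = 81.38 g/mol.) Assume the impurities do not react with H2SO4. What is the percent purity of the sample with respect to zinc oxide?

77.38 %

n(H2SO4) added = 0.03866 × 0.2291 = 8.857 × 10^-3 mol
n(NaOH) used in back-titration = 0.01121 × 0.5170 = 5.796 × 10^-3 mol
From the 1:2 ratio, n(H2SO4) left over = 1/2 × 5.796 × 10^-3 = 2.898 × 10^-3 mol
n(H2SO4) consumed by analyte = 8.857 × 10^-3 − 2.898 × 10^-3 = 5.959 × 10^-3 mol
n(ZnO) = 5.959 × 10^-3 mol (1:1 ratio)
mass of ZnO = 5.959 × 10^-3 × 81.38 = 0.4850 g
% ZnO = 0.4850 / 0.6267 × 100 = 77.38 %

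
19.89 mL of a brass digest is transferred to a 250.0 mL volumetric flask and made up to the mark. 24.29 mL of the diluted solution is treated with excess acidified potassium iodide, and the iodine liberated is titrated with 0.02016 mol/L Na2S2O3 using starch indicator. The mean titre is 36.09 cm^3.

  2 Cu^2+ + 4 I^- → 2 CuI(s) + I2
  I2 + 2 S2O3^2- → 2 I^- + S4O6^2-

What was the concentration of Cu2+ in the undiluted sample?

0.3765 mol/L

n(S2O3^2-) = 0.03609 × 0.02016 = 7.276 × 10^-4 mol
n(I2) = n(S2O3^2-)/2 = 3.638 × 10^-4 mol
From the 2:1 ratio, n(Cu2+) in the aliquot = 2/1 × 3.638 × 10^-4 = 7.276 × 10^-4 mol
[Cu2+]_dilute = 7.276 × 10^-4 / 0.02429 = 0.02995 mol/L
[Cu2+]_original = 0.02995 × 250.0/19.89 = 0.3765 mol/L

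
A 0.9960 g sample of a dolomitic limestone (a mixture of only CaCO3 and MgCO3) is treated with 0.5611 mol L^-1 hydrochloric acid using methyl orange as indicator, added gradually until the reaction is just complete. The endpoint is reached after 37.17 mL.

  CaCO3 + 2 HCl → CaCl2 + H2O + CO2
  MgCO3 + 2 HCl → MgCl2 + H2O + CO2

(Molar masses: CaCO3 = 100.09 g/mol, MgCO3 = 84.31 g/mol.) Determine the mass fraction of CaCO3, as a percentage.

n(HCl) = 0.03717 × 0.5611 = 0.02086 mol
Let x = n(CaCO3), y = n(MgCO3).
Titrant: 2x + 2y = 0.02086;  mass: 100.09x + 84.31y = 0.9960
Solving, x = 7.403 × 10^-3 mol, y = 3.026 × 10^-3 mol
mass of CaCO3 = 7.403 × 10^-3 × 100.09 = 0.7409 g
% CaCO3 = 0.7409 / 0.9960 × 100 = 74.39 %

74.39 %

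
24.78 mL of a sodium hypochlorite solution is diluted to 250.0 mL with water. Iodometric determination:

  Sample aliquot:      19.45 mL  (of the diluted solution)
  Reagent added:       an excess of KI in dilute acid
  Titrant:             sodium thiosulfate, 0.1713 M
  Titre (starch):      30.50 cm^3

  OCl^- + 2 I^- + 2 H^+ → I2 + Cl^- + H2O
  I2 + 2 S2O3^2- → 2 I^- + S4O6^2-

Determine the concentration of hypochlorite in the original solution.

n(S2O3^2-) = 0.03050 × 0.1713 = 5.225 × 10^-3 mol
n(I2) = n(S2O3^2-)/2 = 2.612 × 10^-3 mol
n(OCl^-) in the aliquot = 2.612 × 10^-3 mol (1:1 ratio)
[OCl^-]_dilute = 2.612 × 10^-3 / 0.01945 = 0.1343 mol/L
[OCl^-]_original = 0.1343 × 250.0/24.78 = 1.355 mol/L

1.355 M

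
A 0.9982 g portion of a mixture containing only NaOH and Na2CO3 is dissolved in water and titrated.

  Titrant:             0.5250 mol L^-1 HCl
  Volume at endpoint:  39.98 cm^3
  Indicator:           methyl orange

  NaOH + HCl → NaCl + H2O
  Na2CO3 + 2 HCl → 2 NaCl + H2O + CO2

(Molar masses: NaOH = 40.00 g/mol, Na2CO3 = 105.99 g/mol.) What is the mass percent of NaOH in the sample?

n(HCl) = 0.03998 × 0.5250 = 0.02099 mol
Let x = n(NaOH), y = n(Na2CO3).
Titrant: 1x + 2y = 0.02099;  mass: 40.00x + 105.99y = 0.9982
Solving, x = 8.783 × 10^-3 mol, y = 6.103 × 10^-3 mol
mass of NaOH = 8.783 × 10^-3 × 40.00 = 0.3513 g
% NaOH = 0.3513 / 0.9982 × 100 = 35.20 %

35.20 %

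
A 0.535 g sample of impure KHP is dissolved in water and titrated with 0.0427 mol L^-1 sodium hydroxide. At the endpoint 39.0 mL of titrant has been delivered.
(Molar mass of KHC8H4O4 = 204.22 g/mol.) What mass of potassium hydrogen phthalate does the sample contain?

0.340 g

KHC8H4O4 + NaOH → KNaC8H4O4 + H2O
n(NaOH) = 0.0390 L × 0.0427 mol/L = 1.67 × 10^-3 mol
n(KHC8H4O4) = 1.67 × 10^-3 mol (1:1 ratio)
mass of KHC8H4O4 = 1.67 × 10^-3 × 204.22 g/mol = 0.340 g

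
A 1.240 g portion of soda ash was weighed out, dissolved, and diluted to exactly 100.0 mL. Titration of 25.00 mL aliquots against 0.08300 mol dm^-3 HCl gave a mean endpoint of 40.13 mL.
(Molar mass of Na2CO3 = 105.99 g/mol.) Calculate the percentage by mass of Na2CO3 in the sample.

56.94 %

Na2CO3 + 2 HCl → 2 NaCl + H2O + CO2
n(HCl) per titration = 0.04013 × 0.08300 = 3.331 × 10^-3 mol
From the 1:2 ratio, n(Na2CO3) in each aliquot = 1/2 × 3.331 × 10^-3 = 1.665 × 10^-3 mol
n(Na2CO3) in the whole flask = 1.665 × 10^-3 × 100.0/25.00 = 6.662 × 10^-3 mol
mass of Na2CO3 = 6.662 × 10^-3 × 105.99 = 0.7061 g
% Na2CO3 = 0.7061 / 1.240 × 100 = 56.94 %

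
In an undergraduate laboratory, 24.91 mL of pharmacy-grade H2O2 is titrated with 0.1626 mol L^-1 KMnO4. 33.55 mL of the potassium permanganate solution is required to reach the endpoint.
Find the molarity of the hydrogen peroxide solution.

0.5475 mol/L

2 MnO4^- + 5 H2O2 + 6 H^+ → 2 Mn^2+ + 5 O2 + 8 H2O
n(KMnO4) = 0.03355 L × 0.1626 mol/L = 5.455 × 10^-3 mol
From the 5:2 mole ratio, n(H2O2) = 5/2 × 5.455 × 10^-3 = 0.01364 mol
[H2O2] = 0.01364 mol / 0.02491 L = 0.5475 mol/L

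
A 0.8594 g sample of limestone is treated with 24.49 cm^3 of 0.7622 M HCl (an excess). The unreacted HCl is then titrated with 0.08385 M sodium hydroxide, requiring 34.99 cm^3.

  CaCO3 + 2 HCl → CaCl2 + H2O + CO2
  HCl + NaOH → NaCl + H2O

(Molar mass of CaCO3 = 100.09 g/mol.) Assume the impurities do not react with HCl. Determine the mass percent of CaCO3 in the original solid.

n(HCl) added = 0.02449 × 0.7622 = 0.01867 mol
n(NaOH) used in back-titration = 0.03499 × 0.08385 = 2.934 × 10^-3 mol
n(HCl) left over = 2.934 × 10^-3 mol (1:1 ratio)
n(HCl) consumed by analyte = 0.01867 − 2.934 × 10^-3 = 0.01573 mol
From the 1:2 ratio, n(CaCO3) = 1/2 × 0.01573 = 7.866 × 10^-3 mol
mass of CaCO3 = 7.866 × 10^-3 × 100.09 = 0.7873 g
% CaCO3 = 0.7873 / 0.8594 × 100 = 91.61 %

91.61 %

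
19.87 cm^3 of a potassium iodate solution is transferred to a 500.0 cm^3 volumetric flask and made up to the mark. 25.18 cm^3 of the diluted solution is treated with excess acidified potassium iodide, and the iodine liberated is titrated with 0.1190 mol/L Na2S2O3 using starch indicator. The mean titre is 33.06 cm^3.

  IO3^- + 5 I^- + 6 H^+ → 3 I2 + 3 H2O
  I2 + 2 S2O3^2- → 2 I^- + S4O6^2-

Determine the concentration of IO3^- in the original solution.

0.6553 mol/L

n(S2O3^2-) = 0.03306 × 0.1190 = 3.934 × 10^-3 mol
n(I2) = n(S2O3^2-)/2 = 1.967 × 10^-3 mol
From the 1:3 ratio, n(IO3^-) in the aliquot = 1/3 × 1.967 × 10^-3 = 6.557 × 10^-4 mol
[IO3^-]_dilute = 6.557 × 10^-4 / 0.02518 = 0.02604 mol/L
[IO3^-]_original = 0.02604 × 500.0/19.87 = 0.6553 mol/L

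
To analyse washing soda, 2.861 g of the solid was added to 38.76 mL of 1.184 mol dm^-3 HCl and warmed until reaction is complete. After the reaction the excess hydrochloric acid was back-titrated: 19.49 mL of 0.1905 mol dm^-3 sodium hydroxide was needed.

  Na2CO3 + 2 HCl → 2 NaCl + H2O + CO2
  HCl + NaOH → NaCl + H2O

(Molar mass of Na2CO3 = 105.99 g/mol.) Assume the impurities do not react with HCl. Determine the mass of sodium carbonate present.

2.235 g

n(HCl) added = 0.03876 × 1.184 = 0.04589 mol
n(NaOH) used in back-titration = 0.01949 × 0.1905 = 3.713 × 10^-3 mol
n(HCl) left over = 3.713 × 10^-3 mol (1:1 ratio)
n(HCl) consumed by analyte = 0.04589 − 3.713 × 10^-3 = 0.04218 mol
From the 1:2 ratio, n(Na2CO3) = 1/2 × 0.04218 = 0.02109 mol
mass of Na2CO3 = 0.02109 × 105.99 = 2.235 g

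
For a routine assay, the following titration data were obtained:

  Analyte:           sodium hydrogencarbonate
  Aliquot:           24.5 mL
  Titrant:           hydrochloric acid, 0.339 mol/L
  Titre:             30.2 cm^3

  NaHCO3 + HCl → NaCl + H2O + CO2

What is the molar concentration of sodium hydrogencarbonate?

0.418 mol/L

n(HCl) = 0.0302 L × 0.339 mol/L = 0.0102 mol
n(NaHCO3) = 0.0102 mol (1:1 mole ratio)
[NaHCO3] = 0.0102 mol / 0.0245 L = 0.418 mol/L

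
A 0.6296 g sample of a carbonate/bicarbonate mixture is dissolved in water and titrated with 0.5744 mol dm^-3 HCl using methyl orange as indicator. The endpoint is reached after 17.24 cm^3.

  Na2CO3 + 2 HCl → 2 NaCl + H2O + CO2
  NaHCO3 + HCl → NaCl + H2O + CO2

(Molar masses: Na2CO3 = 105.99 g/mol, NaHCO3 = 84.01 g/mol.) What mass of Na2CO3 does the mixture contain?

0.3457 g

n(HCl) = 0.01724 × 0.5744 = 9.903 × 10^-3 mol
Let x = n(Na2CO3), y = n(NaHCO3).
Titrant: 2x + 1y = 9.903 × 10^-3;  mass: 105.99x + 84.01y = 0.6296
Solving, x = 3.262 × 10^-3 mol, y = 3.379 × 10^-3 mol
mass of Na2CO3 = 3.262 × 10^-3 × 105.99 = 0.3457 g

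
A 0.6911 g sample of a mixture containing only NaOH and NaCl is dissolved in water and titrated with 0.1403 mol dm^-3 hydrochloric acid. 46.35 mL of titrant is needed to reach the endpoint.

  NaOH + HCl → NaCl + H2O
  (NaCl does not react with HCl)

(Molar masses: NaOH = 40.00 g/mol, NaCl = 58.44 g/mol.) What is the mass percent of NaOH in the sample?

n(HCl) = 0.04635 × 0.1403 = 6.503 × 10^-3 mol
Let x = n(NaOH), y = n(NaCl).
Titrant: 1x = 6.503 × 10^-3;  mass: 40.00x + 58.44y = 0.6911
Solving, x = 6.503 × 10^-3 mol, y = 7.375 × 10^-3 mol
mass of NaOH = 6.503 × 10^-3 × 40.00 = 0.2601 g
% NaOH = 0.2601 / 0.6911 × 100 = 37.64 %

37.64 %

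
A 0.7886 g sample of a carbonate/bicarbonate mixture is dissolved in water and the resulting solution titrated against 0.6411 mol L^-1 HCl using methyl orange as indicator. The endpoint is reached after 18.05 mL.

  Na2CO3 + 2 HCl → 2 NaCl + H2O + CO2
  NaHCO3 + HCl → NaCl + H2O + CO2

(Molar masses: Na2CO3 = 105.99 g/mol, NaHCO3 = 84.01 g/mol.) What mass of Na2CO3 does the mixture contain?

n(HCl) = 0.01805 × 0.6411 = 0.01157 mol
Let x = n(Na2CO3), y = n(NaHCO3).
Titrant: 2x + 1y = 0.01157;  mass: 105.99x + 84.01y = 0.7886
Solving, x = 2.959 × 10^-3 mol, y = 5.654 × 10^-3 mol
mass of Na2CO3 = 2.959 × 10^-3 × 105.99 = 0.3136 g

0.3136 g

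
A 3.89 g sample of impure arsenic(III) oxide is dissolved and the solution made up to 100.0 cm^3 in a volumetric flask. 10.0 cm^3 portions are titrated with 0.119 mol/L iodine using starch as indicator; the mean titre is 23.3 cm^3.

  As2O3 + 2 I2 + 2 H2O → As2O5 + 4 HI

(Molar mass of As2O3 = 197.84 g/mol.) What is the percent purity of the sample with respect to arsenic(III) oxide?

n(I2) per titration = 0.0233 × 0.119 = 2.77 × 10^-3 mol
From the 1:2 ratio, n(As2O3) in each aliquot = 1/2 × 2.77 × 10^-3 = 1.39 × 10^-3 mol
n(As2O3) in the whole flask = 1.39 × 10^-3 × 100.0/10.0 = 0.0139 mol
mass of As2O3 = 0.0139 × 197.84 = 2.74 g
% As2O3 = 2.74 / 3.89 × 100 = 70.5 %

70.5 %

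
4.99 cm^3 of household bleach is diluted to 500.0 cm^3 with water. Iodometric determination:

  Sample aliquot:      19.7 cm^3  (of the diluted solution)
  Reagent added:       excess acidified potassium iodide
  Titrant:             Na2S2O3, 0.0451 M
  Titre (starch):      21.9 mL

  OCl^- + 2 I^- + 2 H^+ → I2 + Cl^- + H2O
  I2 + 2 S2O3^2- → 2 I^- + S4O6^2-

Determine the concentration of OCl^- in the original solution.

2.51 M

n(S2O3^2-) = 0.0219 × 0.0451 = 9.88 × 10^-4 mol
n(I2) = n(S2O3^2-)/2 = 4.94 × 10^-4 mol
n(OCl^-) in the aliquot = 4.94 × 10^-4 mol (1:1 ratio)
[OCl^-]_dilute = 4.94 × 10^-4 / 0.0197 = 0.0251 mol/L
[OCl^-]_original = 0.0251 × 500.0/4.99 = 2.51 mol/L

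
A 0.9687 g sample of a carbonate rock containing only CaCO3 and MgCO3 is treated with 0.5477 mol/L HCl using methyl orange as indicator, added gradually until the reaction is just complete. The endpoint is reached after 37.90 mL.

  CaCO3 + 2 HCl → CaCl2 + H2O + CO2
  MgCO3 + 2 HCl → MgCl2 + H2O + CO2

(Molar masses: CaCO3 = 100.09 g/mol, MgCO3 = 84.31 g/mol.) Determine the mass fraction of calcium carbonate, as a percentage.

n(HCl) = 0.03790 × 0.5477 = 0.02076 mol
Let x = n(CaCO3), y = n(MgCO3).
Titrant: 2x + 2y = 0.02076;  mass: 100.09x + 84.31y = 0.9687
Solving, x = 5.935 × 10^-3 mol, y = 4.444 × 10^-3 mol
mass of CaCO3 = 5.935 × 10^-3 × 100.09 = 0.5940 g
% CaCO3 = 0.5940 / 0.9687 × 100 = 61.32 %

61.32 %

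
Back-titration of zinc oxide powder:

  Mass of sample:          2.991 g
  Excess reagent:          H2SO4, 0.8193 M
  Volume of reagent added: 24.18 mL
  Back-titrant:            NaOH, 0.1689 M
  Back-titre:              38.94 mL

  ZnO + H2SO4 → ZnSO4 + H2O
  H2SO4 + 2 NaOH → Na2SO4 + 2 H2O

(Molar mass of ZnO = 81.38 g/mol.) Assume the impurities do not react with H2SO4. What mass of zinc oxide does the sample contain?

1.345 g

n(H2SO4) added = 0.02418 × 0.8193 = 0.01981 mol
n(NaOH) used in back-titration = 0.03894 × 0.1689 = 6.577 × 10^-3 mol
From the 1:2 ratio, n(H2SO4) left over = 1/2 × 6.577 × 10^-3 = 3.288 × 10^-3 mol
n(H2SO4) consumed by analyte = 0.01981 − 3.288 × 10^-3 = 0.01652 mol
n(ZnO) = 0.01652 mol (1:1 ratio)
mass of ZnO = 0.01652 × 81.38 = 1.345 g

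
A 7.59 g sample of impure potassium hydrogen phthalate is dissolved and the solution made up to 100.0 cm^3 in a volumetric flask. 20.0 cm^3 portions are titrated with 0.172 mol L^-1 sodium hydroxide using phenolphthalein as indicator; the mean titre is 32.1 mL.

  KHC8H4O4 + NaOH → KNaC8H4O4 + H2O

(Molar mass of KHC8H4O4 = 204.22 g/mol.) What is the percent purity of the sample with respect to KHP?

n(NaOH) per titration = 0.0321 × 0.172 = 5.52 × 10^-3 mol
n(KHC8H4O4) in each aliquot = 5.52 × 10^-3 mol (1:1 ratio)
n(KHC8H4O4) in the whole flask = 5.52 × 10^-3 × 100.0/20.0 = 0.0276 mol
mass of KHC8H4O4 = 0.0276 × 204.22 = 5.64 g
% KHC8H4O4 = 5.64 / 7.59 × 100 = 74.3 %

74.3 %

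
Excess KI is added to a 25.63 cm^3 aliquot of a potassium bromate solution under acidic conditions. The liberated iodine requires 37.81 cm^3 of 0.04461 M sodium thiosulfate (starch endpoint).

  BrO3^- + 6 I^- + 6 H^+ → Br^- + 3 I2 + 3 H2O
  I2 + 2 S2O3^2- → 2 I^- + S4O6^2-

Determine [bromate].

n(S2O3^2-) = 0.03781 × 0.04461 = 1.687 × 10^-3 mol
n(I2) = n(S2O3^2-)/2 = 8.434 × 10^-4 mol
From the 1:3 ratio, n(BrO3^-) in the aliquot = 1/3 × 8.434 × 10^-4 = 2.811 × 10^-4 mol
[BrO3^-] = 2.811 × 10^-4 / 0.02563 = 0.01097 mol/L

0.01097 M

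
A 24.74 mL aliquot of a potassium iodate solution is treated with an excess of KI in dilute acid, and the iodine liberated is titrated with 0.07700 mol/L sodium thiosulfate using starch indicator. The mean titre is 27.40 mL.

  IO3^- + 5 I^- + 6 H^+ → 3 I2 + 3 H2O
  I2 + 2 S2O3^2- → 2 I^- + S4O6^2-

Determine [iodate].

0.01421 mol/L

n(S2O3^2-) = 0.02740 × 0.07700 = 2.110 × 10^-3 mol
n(I2) = n(S2O3^2-)/2 = 1.055 × 10^-3 mol
From the 1:3 ratio, n(IO3^-) in the aliquot = 1/3 × 1.055 × 10^-3 = 3.516 × 10^-4 mol
[IO3^-] = 3.516 × 10^-4 / 0.02474 = 0.01421 mol/L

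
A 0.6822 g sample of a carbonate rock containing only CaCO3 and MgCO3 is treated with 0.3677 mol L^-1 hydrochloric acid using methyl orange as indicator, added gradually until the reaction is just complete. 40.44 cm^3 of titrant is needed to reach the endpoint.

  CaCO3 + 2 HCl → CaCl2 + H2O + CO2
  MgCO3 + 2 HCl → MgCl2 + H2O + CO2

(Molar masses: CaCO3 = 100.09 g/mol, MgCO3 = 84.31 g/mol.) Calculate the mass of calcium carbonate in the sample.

0.3512 g

n(HCl) = 0.04044 × 0.3677 = 0.01487 mol
Let x = n(CaCO3), y = n(MgCO3).
Titrant: 2x + 2y = 0.01487;  mass: 100.09x + 84.31y = 0.6822
Solving, x = 3.508 × 10^-3 mol, y = 3.926 × 10^-3 mol
mass of CaCO3 = 3.508 × 10^-3 × 100.09 = 0.3512 g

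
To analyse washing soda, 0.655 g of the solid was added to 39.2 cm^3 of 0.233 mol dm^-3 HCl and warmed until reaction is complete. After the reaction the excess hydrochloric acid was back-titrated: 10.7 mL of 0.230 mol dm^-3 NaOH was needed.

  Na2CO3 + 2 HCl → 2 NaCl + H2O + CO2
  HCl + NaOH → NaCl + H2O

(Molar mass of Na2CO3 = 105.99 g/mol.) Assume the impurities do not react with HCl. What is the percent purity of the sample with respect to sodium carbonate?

54.0 %

n(HCl) added = 0.0392 × 0.233 = 9.13 × 10^-3 mol
n(NaOH) used in back-titration = 0.0107 × 0.230 = 2.46 × 10^-3 mol
n(HCl) left over = 2.46 × 10^-3 mol (1:1 ratio)
n(HCl) consumed by analyte = 9.13 × 10^-3 − 2.46 × 10^-3 = 6.67 × 10^-3 mol
From the 1:2 ratio, n(Na2CO3) = 1/2 × 6.67 × 10^-3 = 3.34 × 10^-3 mol
mass of Na2CO3 = 3.34 × 10^-3 × 105.99 = 0.354 g
% Na2CO3 = 0.354 / 0.655 × 100 = 54.0 %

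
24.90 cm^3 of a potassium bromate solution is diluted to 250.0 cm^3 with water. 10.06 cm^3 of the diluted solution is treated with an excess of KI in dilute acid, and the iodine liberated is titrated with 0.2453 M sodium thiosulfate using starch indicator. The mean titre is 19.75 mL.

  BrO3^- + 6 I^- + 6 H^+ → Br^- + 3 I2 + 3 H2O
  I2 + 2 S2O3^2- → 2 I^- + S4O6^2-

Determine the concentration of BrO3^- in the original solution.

0.8059 M

n(S2O3^2-) = 0.01975 × 0.2453 = 4.845 × 10^-3 mol
n(I2) = n(S2O3^2-)/2 = 2.422 × 10^-3 mol
From the 1:3 ratio, n(BrO3^-) in the aliquot = 1/3 × 2.422 × 10^-3 = 8.074 × 10^-4 mol
[BrO3^-]_dilute = 8.074 × 10^-4 / 0.01006 = 0.08026 mol/L
[BrO3^-]_original = 0.08026 × 250.0/24.90 = 0.8059 mol/L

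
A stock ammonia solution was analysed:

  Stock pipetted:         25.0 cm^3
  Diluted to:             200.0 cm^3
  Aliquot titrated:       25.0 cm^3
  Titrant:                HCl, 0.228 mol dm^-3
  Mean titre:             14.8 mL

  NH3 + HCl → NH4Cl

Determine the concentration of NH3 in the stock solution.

1.08 mol/L

n(HCl) = 0.0148 × 0.228 = 3.37 × 10^-3 mol
n(NH3) in the aliquot = 3.37 × 10^-3 mol (1:1 ratio)
[NH3]_dilute = 3.37 × 10^-3 / 0.0250 = 0.135 mol/L
Dilution factor = 200.0 / 25.0 = 8.000
[NH3]_stock = 0.135 × 8.000 = 1.08 mol/L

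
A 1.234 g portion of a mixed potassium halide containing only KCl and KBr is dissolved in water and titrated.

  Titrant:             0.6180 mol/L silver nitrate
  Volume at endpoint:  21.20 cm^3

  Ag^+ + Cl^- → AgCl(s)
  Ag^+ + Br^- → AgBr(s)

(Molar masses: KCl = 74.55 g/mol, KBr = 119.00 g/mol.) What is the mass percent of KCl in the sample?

n(AgNO3) = 0.02120 × 0.6180 = 0.01310 mol
Let x = n(KCl), y = n(KBr).
Titrant: 1x + 1y = 0.01310;  mass: 74.55x + 119.00y = 1.234
Solving, x = 7.314 × 10^-3 mol, y = 5.788 × 10^-3 mol
mass of KCl = 7.314 × 10^-3 × 74.55 = 0.5452 g
% KCl = 0.5452 / 1.234 × 100 = 44.18 %

44.18 %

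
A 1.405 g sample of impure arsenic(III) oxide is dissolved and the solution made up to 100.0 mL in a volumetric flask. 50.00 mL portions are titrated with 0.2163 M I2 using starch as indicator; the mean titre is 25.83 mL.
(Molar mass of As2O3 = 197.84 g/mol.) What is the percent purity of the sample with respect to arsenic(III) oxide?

As2O3 + 2 I2 + 2 H2O → As2O5 + 4 HI
n(I2) per titration = 0.02583 × 0.2163 = 5.587 × 10^-3 mol
From the 1:2 ratio, n(As2O3) in each aliquot = 1/2 × 5.587 × 10^-3 = 2.794 × 10^-3 mol
n(As2O3) in the whole flask = 2.794 × 10^-3 × 100.0/50.00 = 5.587 × 10^-3 mol
mass of As2O3 = 5.587 × 10^-3 × 197.84 = 1.105 g
% As2O3 = 1.105 / 1.405 × 100 = 78.67 %

78.67 %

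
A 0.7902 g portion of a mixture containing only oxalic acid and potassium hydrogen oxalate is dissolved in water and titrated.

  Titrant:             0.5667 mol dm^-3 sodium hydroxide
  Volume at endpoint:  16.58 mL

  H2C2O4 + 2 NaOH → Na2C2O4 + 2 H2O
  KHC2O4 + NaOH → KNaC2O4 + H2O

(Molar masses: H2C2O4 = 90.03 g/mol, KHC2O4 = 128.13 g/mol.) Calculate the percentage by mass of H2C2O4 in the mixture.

28.35 %

n(NaOH) = 0.01658 × 0.5667 = 9.396 × 10^-3 mol
Let x = n(H2C2O4), y = n(KHC2O4).
Titrant: 2x + 1y = 9.396 × 10^-3;  mass: 90.03x + 128.13y = 0.7902
Solving, x = 2.489 × 10^-3 mol, y = 4.419 × 10^-3 mol
mass of H2C2O4 = 2.489 × 10^-3 × 90.03 = 0.2241 g
% H2C2O4 = 0.2241 / 0.7902 × 100 = 28.35 %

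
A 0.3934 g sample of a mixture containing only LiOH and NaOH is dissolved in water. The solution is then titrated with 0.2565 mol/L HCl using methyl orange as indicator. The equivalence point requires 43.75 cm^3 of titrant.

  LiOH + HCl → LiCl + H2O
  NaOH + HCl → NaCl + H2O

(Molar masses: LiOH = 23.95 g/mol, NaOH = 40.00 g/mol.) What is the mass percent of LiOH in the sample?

21.04 %

n(HCl) = 0.04375 × 0.2565 = 0.01122 mol
Let x = n(LiOH), y = n(NaOH).
Titrant: 1x + 1y = 0.01122;  mass: 23.95x + 40.00y = 0.3934
Solving, x = 3.456 × 10^-3 mol, y = 7.765 × 10^-3 mol
mass of LiOH = 3.456 × 10^-3 × 23.95 = 0.08278 g
% LiOH = 0.08278 / 0.3934 × 100 = 21.04 %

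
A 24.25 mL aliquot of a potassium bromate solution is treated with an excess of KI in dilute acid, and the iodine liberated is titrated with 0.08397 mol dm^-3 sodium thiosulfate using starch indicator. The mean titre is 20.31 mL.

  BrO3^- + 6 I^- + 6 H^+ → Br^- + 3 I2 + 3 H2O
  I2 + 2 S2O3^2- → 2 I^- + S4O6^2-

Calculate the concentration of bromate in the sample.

n(S2O3^2-) = 0.02031 × 0.08397 = 1.705 × 10^-3 mol
n(I2) = n(S2O3^2-)/2 = 8.527 × 10^-4 mol
From the 1:3 ratio, n(BrO3^-) in the aliquot = 1/3 × 8.527 × 10^-4 = 2.842 × 10^-4 mol
[BrO3^-] = 2.842 × 10^-4 / 0.02425 = 0.01172 mol/L

0.01172 mol/L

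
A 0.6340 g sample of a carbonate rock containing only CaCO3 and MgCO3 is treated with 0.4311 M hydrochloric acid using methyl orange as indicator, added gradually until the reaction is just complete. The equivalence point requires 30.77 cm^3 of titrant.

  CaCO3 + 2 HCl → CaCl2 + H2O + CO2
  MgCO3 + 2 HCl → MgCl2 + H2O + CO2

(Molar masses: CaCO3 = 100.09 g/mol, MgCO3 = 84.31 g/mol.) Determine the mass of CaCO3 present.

n(HCl) = 0.03077 × 0.4311 = 0.01326 mol
Let x = n(CaCO3), y = n(MgCO3).
Titrant: 2x + 2y = 0.01326;  mass: 100.09x + 84.31y = 0.6340
Solving, x = 4.741 × 10^-3 mol, y = 1.891 × 10^-3 mol
mass of CaCO3 = 4.741 × 10^-3 × 100.09 = 0.4745 g

0.4745 g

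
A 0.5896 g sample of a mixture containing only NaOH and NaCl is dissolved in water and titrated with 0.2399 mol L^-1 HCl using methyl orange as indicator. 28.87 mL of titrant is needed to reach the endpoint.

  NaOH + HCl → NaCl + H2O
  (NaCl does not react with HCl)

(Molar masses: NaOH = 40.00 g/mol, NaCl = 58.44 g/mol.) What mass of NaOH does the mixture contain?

n(HCl) = 0.02887 × 0.2399 = 6.926 × 10^-3 mol
Let x = n(NaOH), y = n(NaCl).
Titrant: 1x = 6.926 × 10^-3;  mass: 40.00x + 58.44y = 0.5896
Solving, x = 6.926 × 10^-3 mol, y = 5.348 × 10^-3 mol
mass of NaOH = 6.926 × 10^-3 × 40.00 = 0.2770 g

0.2770 g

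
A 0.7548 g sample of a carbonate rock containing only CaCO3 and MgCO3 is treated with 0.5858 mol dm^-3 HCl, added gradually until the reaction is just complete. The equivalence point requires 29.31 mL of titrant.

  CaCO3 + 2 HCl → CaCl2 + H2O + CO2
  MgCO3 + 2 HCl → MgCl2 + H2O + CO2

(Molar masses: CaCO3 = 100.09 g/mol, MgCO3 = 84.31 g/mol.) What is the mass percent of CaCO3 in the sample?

n(HCl) = 0.02931 × 0.5858 = 0.01717 mol
Let x = n(CaCO3), y = n(MgCO3).
Titrant: 2x + 2y = 0.01717;  mass: 100.09x + 84.31y = 0.7548
Solving, x = 1.965 × 10^-3 mol, y = 6.620 × 10^-3 mol
mass of CaCO3 = 1.965 × 10^-3 × 100.09 = 0.1967 g
% CaCO3 = 0.1967 / 0.7548 × 100 = 26.06 %

26.06 %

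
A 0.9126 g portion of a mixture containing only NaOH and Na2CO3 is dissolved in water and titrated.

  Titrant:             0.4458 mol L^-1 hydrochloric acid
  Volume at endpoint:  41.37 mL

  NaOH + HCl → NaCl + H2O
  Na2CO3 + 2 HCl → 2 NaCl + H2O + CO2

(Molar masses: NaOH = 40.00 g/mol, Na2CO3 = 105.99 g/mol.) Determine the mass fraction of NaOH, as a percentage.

21.85 %

n(HCl) = 0.04137 × 0.4458 = 0.01844 mol
Let x = n(NaOH), y = n(Na2CO3).
Titrant: 1x + 2y = 0.01844;  mass: 40.00x + 105.99y = 0.9126
Solving, x = 4.984 × 10^-3 mol, y = 6.729 × 10^-3 mol
mass of NaOH = 4.984 × 10^-3 × 40.00 = 0.1994 g
% NaOH = 0.1994 / 0.9126 × 100 = 21.85 %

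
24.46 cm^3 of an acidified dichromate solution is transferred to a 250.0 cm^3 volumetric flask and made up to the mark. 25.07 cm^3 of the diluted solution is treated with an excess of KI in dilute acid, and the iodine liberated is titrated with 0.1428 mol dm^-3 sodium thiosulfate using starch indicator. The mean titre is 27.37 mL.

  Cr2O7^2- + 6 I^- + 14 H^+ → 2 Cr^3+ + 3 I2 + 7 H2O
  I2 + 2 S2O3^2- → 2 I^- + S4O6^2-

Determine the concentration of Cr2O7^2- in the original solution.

0.2656 mol/L

n(S2O3^2-) = 0.02737 × 0.1428 = 3.908 × 10^-3 mol
n(I2) = n(S2O3^2-)/2 = 1.954 × 10^-3 mol
From the 1:3 ratio, n(Cr2O7^2-) in the aliquot = 1/3 × 1.954 × 10^-3 = 6.514 × 10^-4 mol
[Cr2O7^2-]_dilute = 6.514 × 10^-4 / 0.02507 = 0.02598 mol/L
[Cr2O7^2-]_original = 0.02598 × 250.0/24.46 = 0.2656 mol/L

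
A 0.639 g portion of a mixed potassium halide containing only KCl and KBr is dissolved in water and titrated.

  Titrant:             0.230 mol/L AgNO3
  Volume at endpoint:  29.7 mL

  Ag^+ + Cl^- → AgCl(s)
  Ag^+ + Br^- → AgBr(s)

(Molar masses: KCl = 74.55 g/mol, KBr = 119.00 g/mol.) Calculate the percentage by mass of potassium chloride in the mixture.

n(AgNO3) = 0.0297 × 0.230 = 6.83 × 10^-3 mol
Let x = n(KCl), y = n(KBr).
Titrant: 1x + 1y = 6.83 × 10^-3;  mass: 74.55x + 119.00y = 0.639
Solving, x = 3.91 × 10^-3 mol, y = 2.92 × 10^-3 mol
mass of KCl = 3.91 × 10^-3 × 74.55 = 0.292 g
% KCl = 0.292 / 0.639 × 100 = 45.6 %

45.6 %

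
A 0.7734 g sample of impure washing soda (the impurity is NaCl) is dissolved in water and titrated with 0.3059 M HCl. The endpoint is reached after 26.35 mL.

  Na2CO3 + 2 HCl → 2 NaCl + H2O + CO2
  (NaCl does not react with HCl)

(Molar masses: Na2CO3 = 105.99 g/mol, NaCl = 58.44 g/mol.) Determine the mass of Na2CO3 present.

0.4272 g

n(HCl) = 0.02635 × 0.3059 = 8.060 × 10^-3 mol
Let x = n(Na2CO3), y = n(NaCl).
Titrant: 2x = 8.060 × 10^-3;  mass: 105.99x + 58.44y = 0.7734
Solving, x = 4.030 × 10^-3 mol, y = 5.925 × 10^-3 mol
mass of Na2CO3 = 4.030 × 10^-3 × 105.99 = 0.4272 g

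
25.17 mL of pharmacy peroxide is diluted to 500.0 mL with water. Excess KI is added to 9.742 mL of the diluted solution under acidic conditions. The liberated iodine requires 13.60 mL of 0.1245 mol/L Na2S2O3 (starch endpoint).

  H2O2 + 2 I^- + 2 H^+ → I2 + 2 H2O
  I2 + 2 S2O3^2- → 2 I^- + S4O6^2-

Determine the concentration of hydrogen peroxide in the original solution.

n(S2O3^2-) = 0.01360 × 0.1245 = 1.693 × 10^-3 mol
n(I2) = n(S2O3^2-)/2 = 8.466 × 10^-4 mol
n(H2O2) in the aliquot = 8.466 × 10^-4 mol (1:1 ratio)
[H2O2]_dilute = 8.466 × 10^-4 / 0.009742 = 0.08690 mol/L
[H2O2]_original = 0.08690 × 500.0/25.17 = 1.726 mol/L

1.726 mol/L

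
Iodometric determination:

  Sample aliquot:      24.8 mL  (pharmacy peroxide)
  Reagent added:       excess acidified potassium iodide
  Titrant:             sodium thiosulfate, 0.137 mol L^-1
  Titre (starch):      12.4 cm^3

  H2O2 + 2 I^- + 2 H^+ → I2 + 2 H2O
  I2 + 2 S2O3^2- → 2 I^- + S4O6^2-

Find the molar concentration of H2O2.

0.0343 mol/L

n(S2O3^2-) = 0.0124 × 0.137 = 1.70 × 10^-3 mol
n(I2) = n(S2O3^2-)/2 = 8.49 × 10^-4 mol
n(H2O2) in the aliquot = 8.49 × 10^-4 mol (1:1 ratio)
[H2O2] = 8.49 × 10^-4 / 0.0248 = 0.0343 mol/L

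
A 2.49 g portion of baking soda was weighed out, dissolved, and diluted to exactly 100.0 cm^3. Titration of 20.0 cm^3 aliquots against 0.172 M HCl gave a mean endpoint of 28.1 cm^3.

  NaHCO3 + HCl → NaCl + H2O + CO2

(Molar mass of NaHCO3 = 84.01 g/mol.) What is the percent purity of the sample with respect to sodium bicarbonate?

n(HCl) per titration = 0.0281 × 0.172 = 4.83 × 10^-3 mol
n(NaHCO3) in each aliquot = 4.83 × 10^-3 mol (1:1 ratio)
n(NaHCO3) in the whole flask = 4.83 × 10^-3 × 100.0/20.0 = 0.0242 mol
mass of NaHCO3 = 0.0242 × 84.01 = 2.03 g
% NaHCO3 = 2.03 / 2.49 × 100 = 81.5 %

81.5 %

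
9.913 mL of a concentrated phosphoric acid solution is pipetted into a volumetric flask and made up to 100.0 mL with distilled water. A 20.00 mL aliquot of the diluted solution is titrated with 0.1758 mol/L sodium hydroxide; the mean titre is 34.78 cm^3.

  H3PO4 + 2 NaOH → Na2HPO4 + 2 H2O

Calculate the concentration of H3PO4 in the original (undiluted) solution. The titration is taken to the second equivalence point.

n(NaOH) = 0.03478 × 0.1758 = 6.114 × 10^-3 mol
From the 1:2 ratio, n(H3PO4) in the aliquot = 1/2 × 6.114 × 10^-3 = 3.057 × 10^-3 mol
[H3PO4]_dilute = 3.057 × 10^-3 / 0.02000 = 0.1529 mol/L
Dilution factor = 100.0 / 9.913 = 10.09
[H3PO4]_stock = 0.1529 × 10.09 = 1.542 mol/L

1.542 mol/L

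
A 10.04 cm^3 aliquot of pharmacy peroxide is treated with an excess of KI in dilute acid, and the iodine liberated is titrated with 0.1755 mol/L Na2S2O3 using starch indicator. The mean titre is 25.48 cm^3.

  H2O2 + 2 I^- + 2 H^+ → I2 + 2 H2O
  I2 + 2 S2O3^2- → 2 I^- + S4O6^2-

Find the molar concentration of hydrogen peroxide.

0.2227 mol/L

n(S2O3^2-) = 0.02548 × 0.1755 = 4.472 × 10^-3 mol
n(I2) = n(S2O3^2-)/2 = 2.236 × 10^-3 mol
n(H2O2) in the aliquot = 2.236 × 10^-3 mol (1:1 ratio)
[H2O2] = 2.236 × 10^-3 / 0.01004 = 0.2227 mol/L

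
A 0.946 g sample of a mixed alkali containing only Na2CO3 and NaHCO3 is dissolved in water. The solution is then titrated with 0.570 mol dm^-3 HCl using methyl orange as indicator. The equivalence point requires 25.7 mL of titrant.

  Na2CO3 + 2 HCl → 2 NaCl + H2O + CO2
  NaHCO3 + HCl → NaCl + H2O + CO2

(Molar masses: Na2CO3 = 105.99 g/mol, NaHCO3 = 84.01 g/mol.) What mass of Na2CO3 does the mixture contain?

n(HCl) = 0.0257 × 0.570 = 0.0146 mol
Let x = n(Na2CO3), y = n(NaHCO3).
Titrant: 2x + 1y = 0.0146;  mass: 105.99x + 84.01y = 0.946
Solving, x = 4.59 × 10^-3 mol, y = 5.47 × 10^-3 mol
mass of Na2CO3 = 4.59 × 10^-3 × 105.99 = 0.486 g

0.486 g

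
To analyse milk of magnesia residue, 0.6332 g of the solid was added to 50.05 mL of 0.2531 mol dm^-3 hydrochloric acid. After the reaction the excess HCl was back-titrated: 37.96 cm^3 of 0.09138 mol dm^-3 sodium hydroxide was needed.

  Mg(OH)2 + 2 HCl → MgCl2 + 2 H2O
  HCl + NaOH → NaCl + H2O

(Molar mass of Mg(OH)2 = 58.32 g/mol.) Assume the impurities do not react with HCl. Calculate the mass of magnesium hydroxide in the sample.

0.2682 g

n(HCl) added = 0.05005 × 0.2531 = 0.01267 mol
n(NaOH) used in back-titration = 0.03796 × 0.09138 = 3.469 × 10^-3 mol
n(HCl) left over = 3.469 × 10^-3 mol (1:1 ratio)
n(HCl) consumed by analyte = 0.01267 − 3.469 × 10^-3 = 9.199 × 10^-3 mol
From the 1:2 ratio, n(Mg(OH)2) = 1/2 × 9.199 × 10^-3 = 4.599 × 10^-3 mol
mass of Mg(OH)2 = 4.599 × 10^-3 × 58.32 = 0.2682 g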